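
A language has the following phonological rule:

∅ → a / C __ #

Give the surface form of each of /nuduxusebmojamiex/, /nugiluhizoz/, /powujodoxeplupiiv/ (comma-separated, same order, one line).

nuduxusebmojamiexa, nugiluhizoza, powujodoxeplupiiva

/nuduxusebmojamiex/: the form ends in the consonant /x/, so [a] is inserted word-finally. → [nuduxusebmojamiexa].
/nugiluhizoz/: the form ends in the consonant /z/, so [a] is inserted word-finally. → [nugiluhizoza].
/powujodoxeplupiiv/: the form ends in the consonant /v/, so [a] is inserted word-finally. → [powujodoxeplupiiva].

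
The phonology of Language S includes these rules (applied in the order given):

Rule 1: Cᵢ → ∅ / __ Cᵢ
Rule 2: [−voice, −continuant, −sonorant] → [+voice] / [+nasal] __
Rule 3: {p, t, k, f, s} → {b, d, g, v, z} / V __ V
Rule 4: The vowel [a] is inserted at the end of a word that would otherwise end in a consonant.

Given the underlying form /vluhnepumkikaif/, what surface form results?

Rule 1 (degemination): no segment meets the environment; /vluhnepumkikaif/ is unchanged.
Rule 2 (post-nasal voicing): /k/ is a voiceless stop immediately after the nasal /m/, so it voices to [g]. /vluhnepumkikaif/ → vluhnepumgikaif.
Rule 3 (intervocalic voicing): /p/ is a voiceless obstruent between vowels /e/ and /u/, so it voices to [b]. /k/ is a voiceless obstruent between vowels /i/ and /a/, so it voices to [g]. /vluhnepumgikaif/ → vluhnebumgigaif.
Rule 4 (final a-epenthesis): the form ends in the consonant /f/, so [a] is inserted word-finally. /vluhnebumgigaif/ → vluhnebumgigaifa.

vluhnebumgigaifa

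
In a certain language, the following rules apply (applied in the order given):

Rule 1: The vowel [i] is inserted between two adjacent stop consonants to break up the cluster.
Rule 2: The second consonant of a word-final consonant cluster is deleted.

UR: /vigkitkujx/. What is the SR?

vigikitikuj

Rule 1 (stop-cluster i-epenthesis): /g/ and /k/ form a stop–stop cluster, so [i] is inserted between them. /t/ and /k/ form a stop–stop cluster, so [i] is inserted between them. /vigkitkujx/ → vigikitikujx.
Rule 2 (final cluster simplification): /x/ is the second consonant of a word-final cluster /jx/, so it deletes. /vigikitikujx/ → vigikitikuj.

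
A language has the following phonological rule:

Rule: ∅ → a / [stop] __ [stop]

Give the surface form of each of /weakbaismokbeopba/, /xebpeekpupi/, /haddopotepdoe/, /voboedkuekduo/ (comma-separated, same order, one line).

/weakbaismokbeopba/: /k/ and /b/ form a stop–stop cluster, so [a] is inserted between them. /k/ and /b/ form a stop–stop cluster, so [a] is inserted between them. /p/ and /b/ form a stop–stop cluster, so [a] is inserted between them. → [weakabaismokabeopaba].
/xebpeekpupi/: /b/ and /p/ form a stop–stop cluster, so [a] is inserted between them. /k/ and /p/ form a stop–stop cluster, so [a] is inserted between them. → [xebapeekapupi].
/haddopotepdoe/: /d/ and /d/ form a stop–stop cluster, so [a] is inserted between them. /p/ and /d/ form a stop–stop cluster, so [a] is inserted between them. → [hadadopotepadoe].
/voboedkuekduo/: /d/ and /k/ form a stop–stop cluster, so [a] is inserted between them. /k/ and /d/ form a stop–stop cluster, so [a] is inserted between them. → [voboedakuekaduo].

weakabaismokabeopaba, xebapeekapupi, hadadopotepadoe, voboedakuekaduo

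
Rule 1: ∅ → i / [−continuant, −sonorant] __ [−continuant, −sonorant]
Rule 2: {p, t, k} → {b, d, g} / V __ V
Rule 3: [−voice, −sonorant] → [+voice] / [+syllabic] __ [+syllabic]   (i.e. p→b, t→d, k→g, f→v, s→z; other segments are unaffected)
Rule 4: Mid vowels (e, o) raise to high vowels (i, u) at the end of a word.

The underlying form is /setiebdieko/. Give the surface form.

sediebidiegu

Rule 1 (stop-cluster i-epenthesis): /b/ and /d/ form a stop–stop cluster, so [i] is inserted between them. /setiebdieko/ → setiebidieko.
Rule 2 (intervocalic voicing): /t/ is a voiceless stop between vowels /e/ and /i/, so it voices to [d]. /k/ is a voiceless stop between vowels /e/ and /o/, so it voices to [g]. /setiebidieko/ → sediebidiego.
Rule 3 (intervocalic voicing): no segment meets the environment; /sediebidiego/ is unchanged.
Rule 4 (final vowel raising): /o/ is a mid vowel in word-final position, so it raises to [u]. /sediebidiego/ → sediebidiegu.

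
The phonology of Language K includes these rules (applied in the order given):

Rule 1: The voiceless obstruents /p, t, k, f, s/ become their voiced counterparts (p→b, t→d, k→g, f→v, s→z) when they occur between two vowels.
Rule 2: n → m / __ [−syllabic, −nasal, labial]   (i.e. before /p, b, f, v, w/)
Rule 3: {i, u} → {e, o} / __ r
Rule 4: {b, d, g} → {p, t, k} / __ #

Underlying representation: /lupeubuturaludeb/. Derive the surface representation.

lubeubudoraludep

Rule 1 (intervocalic voicing): /p/ is a voiceless obstruent between vowels /u/ and /e/, so it voices to [b]. /t/ is a voiceless obstruent between vowels /u/ and /u/, so it voices to [d]. /lupeubuturaludeb/ → lubeubuduraludeb.
Rule 2 (nasal place assimilation): no segment meets the environment; /lubeubuduraludeb/ is unchanged.
Rule 3 (pre-rhotic lowering): /u/ is a high vowel immediately before /r/, so it lowers to [o]. /lubeubuduraludeb/ → lubeubudoraludeb.
Rule 4 (final devoicing): /b/ is a voiced stop in word-final position, so it devoices to [p]. /lubeubudoraludeb/ → lubeubudoraludep.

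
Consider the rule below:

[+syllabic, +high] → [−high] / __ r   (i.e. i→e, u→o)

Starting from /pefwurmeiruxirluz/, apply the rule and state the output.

pefwormeeruxerluz

Scanning /pefwurmeiruxirluz/: /u/ is a high vowel immediately before /r/, so it lowers to [o]; /i/ is a high vowel immediately before /r/, so it lowers to [e]; /u/ at position 11 is not in the conditioning environment; /i/ is a high vowel immediately before /r/, so it lowers to [e]; /u/ at position 16 is not in the conditioning environment.
Result: [pefwormeeruxerluz].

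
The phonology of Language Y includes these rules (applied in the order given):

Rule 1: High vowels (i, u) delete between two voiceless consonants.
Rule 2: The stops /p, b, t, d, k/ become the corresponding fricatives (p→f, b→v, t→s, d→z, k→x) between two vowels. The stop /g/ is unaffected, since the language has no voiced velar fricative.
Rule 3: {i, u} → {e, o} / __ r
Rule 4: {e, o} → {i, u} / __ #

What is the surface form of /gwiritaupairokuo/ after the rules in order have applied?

Rule 1 (high vowel syncope): no segment meets the environment; /gwiritaupairokuo/ is unchanged.
Rule 2 (intervocalic spirantization): /t/ is a stop between vowels /i/ and /a/, so it spirantizes to the fricative [s]. /p/ is a stop between vowels /u/ and /a/, so it spirantizes to the fricative [f]. /k/ is a stop between vowels /o/ and /u/, so it spirantizes to the fricative [x]. /gwiritaupairokuo/ → gwirisaufairoxuo.
Rule 3 (pre-rhotic lowering): /i/ is a high vowel immediately before /r/, so it lowers to [e]. /i/ is a high vowel immediately before /r/, so it lowers to [e]. /gwirisaufairoxuo/ → gwerisaufaeroxuo.
Rule 4 (final vowel raising): /o/ is a mid vowel in word-final position, so it raises to [u]. /gwerisaufaeroxuo/ → gwerisaufaeroxuu.

gwerisaufaeroxuu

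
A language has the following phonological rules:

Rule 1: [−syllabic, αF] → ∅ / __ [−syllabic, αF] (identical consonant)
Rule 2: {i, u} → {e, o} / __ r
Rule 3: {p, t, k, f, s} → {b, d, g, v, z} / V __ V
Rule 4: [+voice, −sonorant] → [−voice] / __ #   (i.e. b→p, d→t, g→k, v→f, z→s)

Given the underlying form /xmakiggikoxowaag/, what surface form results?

xmagigigoxowaak

Rule 1 (degemination): /gg/ is a geminate; the first /g/ deletes. /xmakiggikoxowaag/ → xmakigikoxowaag.
Rule 2 (pre-rhotic lowering): no segment meets the environment; /xmakigikoxowaag/ is unchanged.
Rule 3 (intervocalic voicing): /k/ is a voiceless obstruent between vowels /a/ and /i/, so it voices to [g]. /k/ is a voiceless obstruent between vowels /i/ and /o/, so it voices to [g]. /xmakigikoxowaag/ → xmagigigoxowaag.
Rule 4 (final devoicing): /g/ is a voiced obstruent in word-final position, so it devoices to [k]. /xmagigigoxowaag/ → xmagigigoxowaak.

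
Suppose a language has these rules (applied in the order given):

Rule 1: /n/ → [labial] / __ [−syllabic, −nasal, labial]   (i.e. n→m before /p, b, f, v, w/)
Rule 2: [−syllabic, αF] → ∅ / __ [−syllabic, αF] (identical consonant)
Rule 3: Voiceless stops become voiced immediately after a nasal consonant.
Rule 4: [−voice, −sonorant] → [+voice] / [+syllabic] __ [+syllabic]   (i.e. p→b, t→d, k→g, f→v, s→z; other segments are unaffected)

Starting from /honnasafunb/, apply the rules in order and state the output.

honazavumb

Rule 1 (nasal place assimilation): /n/ precedes the labial consonant /b/, so it assimilates in place to [m]. /honnasafunb/ → honnasafumb.
Rule 2 (degemination): /nn/ is a geminate; the first /n/ deletes. /honnasafumb/ → honasafumb.
Rule 3 (post-nasal voicing): no segment meets the environment; /honasafumb/ is unchanged.
Rule 4 (intervocalic voicing): /s/ is a voiceless obstruent between vowels /a/ and /a/, so it voices to [z]. /f/ is a voiceless obstruent between vowels /a/ and /u/, so it voices to [v]. /honasafumb/ → honazavumb.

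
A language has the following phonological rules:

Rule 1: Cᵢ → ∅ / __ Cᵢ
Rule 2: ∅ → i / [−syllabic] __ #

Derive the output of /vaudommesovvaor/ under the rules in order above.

Rule 1 (degemination): /mm/ is a geminate; the first /m/ deletes. /vv/ is a geminate; the first /v/ deletes. /vaudommesovvaor/ → vaudomesovaor.
Rule 2 (final i-epenthesis): the form ends in the consonant /r/, so [i] is inserted word-finally. /vaudomesovaor/ → vaudomesovaori.

vaudomesovaori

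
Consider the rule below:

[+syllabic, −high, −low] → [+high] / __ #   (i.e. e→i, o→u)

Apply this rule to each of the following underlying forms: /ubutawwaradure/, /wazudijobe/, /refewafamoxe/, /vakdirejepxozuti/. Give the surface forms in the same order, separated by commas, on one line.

ubutawwaraduri, wazudijobi, refewafamoxi, vakdirejepxozuti

/ubutawwaradure/: /e/ is a mid vowel in word-final position, so it raises to [i]. → [ubutawwaraduri].
/wazudijobe/: /e/ is a mid vowel in word-final position, so it raises to [i]. → [wazudijobi].
/refewafamoxe/: /e/ is a mid vowel in word-final position, so it raises to [i]. → [refewafamoxi].
/vakdirejepxozuti/: the rule's environment is not met; surfaces unchanged as [vakdirejepxozuti].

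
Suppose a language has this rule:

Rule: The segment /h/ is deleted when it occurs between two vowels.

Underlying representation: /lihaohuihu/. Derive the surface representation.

/h/ occurs between vowels /i/ and /a/, so it deletes.
/h/ occurs between vowels /o/ and /u/, so it deletes.
/h/ occurs between vowels /i/ and /u/, so it deletes.
Surface form: [liaouiu].

liaouiu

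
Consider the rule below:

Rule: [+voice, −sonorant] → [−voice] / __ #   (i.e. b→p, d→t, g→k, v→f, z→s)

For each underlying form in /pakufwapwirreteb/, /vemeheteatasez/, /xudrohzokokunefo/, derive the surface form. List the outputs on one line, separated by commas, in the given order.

pakufwapwirretep, vemeheteatases, xudrohzokokunefo

/pakufwapwirreteb/: /b/ is a voiced obstruent in word-final position, so it devoices to [p]. → [pakufwapwirretep].
/vemeheteatasez/: /z/ is a voiced obstruent in word-final position, so it devoices to [s]. → [vemeheteatases].
/xudrohzokokunefo/: the rule's environment is not met; surfaces unchanged as [xudrohzokokunefo].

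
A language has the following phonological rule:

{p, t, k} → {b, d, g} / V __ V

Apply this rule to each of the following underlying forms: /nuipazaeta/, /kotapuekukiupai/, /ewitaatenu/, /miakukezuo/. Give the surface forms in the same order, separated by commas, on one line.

/nuipazaeta/: /p/ is a voiceless stop between vowels /i/ and /a/, so it voices to [b]. /t/ is a voiceless stop between vowels /e/ and /a/, so it voices to [d]. → [nuibazaeda].
/kotapuekukiupai/: /t/ is a voiceless stop between vowels /o/ and /a/, so it voices to [d]. /p/ is a voiceless stop between vowels /a/ and /u/, so it voices to [b]. /k/ is a voiceless stop between vowels /e/ and /u/, so it voices to [g]. /k/ is a voiceless stop between vowels /u/ and /i/, so it voices to [g]. /p/ is a voiceless stop between vowels /u/ and /a/, so it voices to [b]. → [kodabuegugiubai].
/ewitaatenu/: /t/ is a voiceless stop between vowels /i/ and /a/, so it voices to [d]. /t/ is a voiceless stop between vowels /a/ and /e/, so it voices to [d]. → [ewidaadenu].
/miakukezuo/: /k/ is a voiceless stop between vowels /a/ and /u/, so it voices to [g]. /k/ is a voiceless stop between vowels /u/ and /e/, so it voices to [g]. → [miagugezuo].

nuibazaeda, kodabuegugiubai, ewidaadenu, miagugezuo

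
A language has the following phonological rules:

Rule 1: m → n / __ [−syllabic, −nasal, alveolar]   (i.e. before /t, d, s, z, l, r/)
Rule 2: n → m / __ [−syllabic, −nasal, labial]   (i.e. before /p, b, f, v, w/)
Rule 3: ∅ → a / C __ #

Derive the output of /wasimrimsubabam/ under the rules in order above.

wasinrinsubabama

Rule 1 (nasal place assimilation): /m/ precedes the alveolar consonant /r/, so it assimilates in place to [n]. /m/ precedes the alveolar consonant /s/, so it assimilates in place to [n]. /wasimrimsubabam/ → wasinrinsubabam.
Rule 2 (nasal place assimilation): no segment meets the environment; /wasinrinsubabam/ is unchanged.
Rule 3 (final a-epenthesis): the form ends in the consonant /m/, so [a] is inserted word-finally. /wasinrinsubabam/ → wasinrinsubabama.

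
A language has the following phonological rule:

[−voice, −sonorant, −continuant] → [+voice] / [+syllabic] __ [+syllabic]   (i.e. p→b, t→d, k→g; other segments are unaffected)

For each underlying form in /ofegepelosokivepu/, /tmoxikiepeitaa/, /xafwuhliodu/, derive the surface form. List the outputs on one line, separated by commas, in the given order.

/ofegepelosokivepu/: /p/ is a voiceless stop between vowels /e/ and /e/, so it voices to [b]. /k/ is a voiceless stop between vowels /o/ and /i/, so it voices to [g]. /p/ is a voiceless stop between vowels /e/ and /u/, so it voices to [b]. → [ofegebelosogivebu].
/tmoxikiepeitaa/: /k/ is a voiceless stop between vowels /i/ and /i/, so it voices to [g]. /p/ is a voiceless stop between vowels /e/ and /e/, so it voices to [b]. /t/ is a voiceless stop between vowels /i/ and /a/, so it voices to [d]. → [tmoxigiebeidaa].
/xafwuhliodu/: the rule's environment is not met; surfaces unchanged as [xafwuhliodu].

ofegebelosogivebu, tmoxigiebeidaa, xafwuhliodu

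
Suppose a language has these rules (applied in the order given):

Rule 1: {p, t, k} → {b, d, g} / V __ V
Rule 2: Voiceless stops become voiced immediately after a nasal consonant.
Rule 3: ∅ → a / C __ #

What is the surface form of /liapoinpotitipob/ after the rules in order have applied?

liaboinbodidiboba

Rule 1 (intervocalic voicing): /p/ is a voiceless stop between vowels /a/ and /o/, so it voices to [b]. /t/ is a voiceless stop between vowels /o/ and /i/, so it voices to [d]. /t/ is a voiceless stop between vowels /i/ and /i/, so it voices to [d]. /p/ is a voiceless stop between vowels /i/ and /o/, so it voices to [b]. /liapoinpotitipob/ → liaboinpodidibob.
Rule 2 (post-nasal voicing): /p/ is a voiceless stop immediately after the nasal /n/, so it voices to [b]. /liaboinpodidibob/ → liaboinbodidibob.
Rule 3 (final a-epenthesis): the form ends in the consonant /b/, so [a] is inserted word-finally. /liaboinbodidibob/ → liaboinbodidiboba.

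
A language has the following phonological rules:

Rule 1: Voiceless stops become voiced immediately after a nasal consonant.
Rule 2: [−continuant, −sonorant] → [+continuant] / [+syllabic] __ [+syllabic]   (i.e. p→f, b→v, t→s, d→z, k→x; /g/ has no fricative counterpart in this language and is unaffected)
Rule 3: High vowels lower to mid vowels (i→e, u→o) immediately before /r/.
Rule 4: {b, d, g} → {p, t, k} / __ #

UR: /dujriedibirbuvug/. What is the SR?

Rule 1 (post-nasal voicing): no segment meets the environment; /dujriedibirbuvug/ is unchanged.
Rule 2 (intervocalic spirantization): /d/ is a stop between vowels /e/ and /i/, so it spirantizes to the fricative [z]. /b/ is a stop between vowels /i/ and /i/, so it spirantizes to the fricative [v]. /dujriedibirbuvug/ → dujriezivirbuvug.
Rule 3 (pre-rhotic lowering): /i/ is a high vowel immediately before /r/, so it lowers to [e]. /dujriezivirbuvug/ → dujrieziverbuvug.
Rule 4 (final devoicing): /g/ is a voiced stop in word-final position, so it devoices to [k]. /dujrieziverbuvug/ → dujrieziverbuvuk.

dujrieziverbuvuk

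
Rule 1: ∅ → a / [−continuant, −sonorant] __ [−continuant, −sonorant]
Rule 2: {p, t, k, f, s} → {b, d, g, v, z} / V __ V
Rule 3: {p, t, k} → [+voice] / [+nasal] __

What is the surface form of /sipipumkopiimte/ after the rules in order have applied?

Rule 1 (stop-cluster a-epenthesis): no segment meets the environment; /sipipumkopiimte/ is unchanged.
Rule 2 (intervocalic voicing): /p/ is a voiceless obstruent between vowels /i/ and /i/, so it voices to [b]. /p/ is a voiceless obstruent between vowels /i/ and /u/, so it voices to [b]. /p/ is a voiceless obstruent between vowels /o/ and /i/, so it voices to [b]. /sipipumkopiimte/ → sibibumkobiimte.
Rule 3 (post-nasal voicing): /k/ is a voiceless stop immediately after the nasal /m/, so it voices to [g]. /t/ is a voiceless stop immediately after the nasal /m/, so it voices to [d]. /sibibumkobiimte/ → sibibumgobiimde.

sibibumgobiimde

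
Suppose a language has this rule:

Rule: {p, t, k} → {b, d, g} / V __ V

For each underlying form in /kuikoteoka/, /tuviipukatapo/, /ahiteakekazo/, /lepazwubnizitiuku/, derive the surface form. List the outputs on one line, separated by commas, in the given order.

kuigodeoga, tuviibugadabo, ahideagegazo, lebazwubnizidiugu

/kuikoteoka/: /k/ is a voiceless stop between vowels /i/ and /o/, so it voices to [g]. /t/ is a voiceless stop between vowels /o/ and /e/, so it voices to [d]. /k/ is a voiceless stop between vowels /o/ and /a/, so it voices to [g]. → [kuigodeoga].
/tuviipukatapo/: /p/ is a voiceless stop between vowels /i/ and /u/, so it voices to [b]. /k/ is a voiceless stop between vowels /u/ and /a/, so it voices to [g]. /t/ is a voiceless stop between vowels /a/ and /a/, so it voices to [d]. /p/ is a voiceless stop between vowels /a/ and /o/, so it voices to [b]. → [tuviibugadabo].
/ahiteakekazo/: /t/ is a voiceless stop between vowels /i/ and /e/, so it voices to [d]. /k/ is a voiceless stop between vowels /a/ and /e/, so it voices to [g]. /k/ is a voiceless stop between vowels /e/ and /a/, so it voices to [g]. → [ahideagegazo].
/lepazwubnizitiuku/: /p/ is a voiceless stop between vowels /e/ and /a/, so it voices to [b]. /t/ is a voiceless stop between vowels /i/ and /i/, so it voices to [d]. /k/ is a voiceless stop between vowels /u/ and /u/, so it voices to [g]. → [lebazwubnizidiugu].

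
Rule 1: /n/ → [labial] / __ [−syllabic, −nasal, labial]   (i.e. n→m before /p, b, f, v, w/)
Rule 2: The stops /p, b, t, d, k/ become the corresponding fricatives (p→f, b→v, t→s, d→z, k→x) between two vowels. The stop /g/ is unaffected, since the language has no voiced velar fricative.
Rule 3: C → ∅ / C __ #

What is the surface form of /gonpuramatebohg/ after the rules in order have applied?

gompuramasevoh

Rule 1 (nasal place assimilation): /n/ precedes the labial consonant /p/, so it assimilates in place to [m]. /gonpuramatebohg/ → gompuramatebohg.
Rule 2 (intervocalic spirantization): /t/ is a stop between vowels /a/ and /e/, so it spirantizes to the fricative [s]. /b/ is a stop between vowels /e/ and /o/, so it spirantizes to the fricative [v]. /gompuramatebohg/ → gompuramasevohg.
Rule 3 (final cluster simplification): /g/ is the second consonant of a word-final cluster /hg/, so it deletes. /gompuramasevohg/ → gompuramasevoh.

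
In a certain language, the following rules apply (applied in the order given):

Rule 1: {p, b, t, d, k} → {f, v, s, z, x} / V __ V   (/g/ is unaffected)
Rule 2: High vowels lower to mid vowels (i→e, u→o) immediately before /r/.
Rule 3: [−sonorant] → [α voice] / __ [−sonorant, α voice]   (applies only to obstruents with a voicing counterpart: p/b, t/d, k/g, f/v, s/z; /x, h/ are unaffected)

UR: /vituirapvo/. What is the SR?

Rule 1 (intervocalic spirantization): /t/ is a stop between vowels /i/ and /u/, so it spirantizes to the fricative [s]. /vituirapvo/ → visuirapvo.
Rule 2 (pre-rhotic lowering): /i/ is a high vowel immediately before /r/, so it lowers to [e]. /visuirapvo/ → visuerapvo.
Rule 3 (regressive voicing assimilation): /p/ precedes the voiced obstruent /v/, so it voices to [b] by assimilation. /visuerapvo/ → visuerabvo.

visuerabvo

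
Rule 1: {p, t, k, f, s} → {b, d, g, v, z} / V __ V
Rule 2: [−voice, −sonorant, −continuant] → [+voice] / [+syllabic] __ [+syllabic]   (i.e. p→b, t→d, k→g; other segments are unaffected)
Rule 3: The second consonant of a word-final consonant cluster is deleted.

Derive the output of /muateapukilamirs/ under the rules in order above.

Rule 1 (intervocalic voicing): /t/ is a voiceless obstruent between vowels /a/ and /e/, so it voices to [d]. /p/ is a voiceless obstruent between vowels /a/ and /u/, so it voices to [b]. /k/ is a voiceless obstruent between vowels /u/ and /i/, so it voices to [g]. /muateapukilamirs/ → muadeabugilamirs.
Rule 2 (intervocalic voicing): no segment meets the environment; /muadeabugilamirs/ is unchanged.
Rule 3 (final cluster simplification): /s/ is the second consonant of a word-final cluster /rs/, so it deletes. /muadeabugilamirs/ → muadeabugilamir.

muadeabugilamir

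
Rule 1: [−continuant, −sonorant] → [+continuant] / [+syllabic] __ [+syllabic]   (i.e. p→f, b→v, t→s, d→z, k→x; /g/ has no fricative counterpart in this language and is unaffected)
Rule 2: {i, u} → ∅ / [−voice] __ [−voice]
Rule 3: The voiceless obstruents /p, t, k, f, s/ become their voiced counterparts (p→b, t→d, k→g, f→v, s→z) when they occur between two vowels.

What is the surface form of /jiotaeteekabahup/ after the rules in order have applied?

Rule 1 (intervocalic spirantization): /t/ is a stop between vowels /o/ and /a/, so it spirantizes to the fricative [s]. /t/ is a stop between vowels /e/ and /e/, so it spirantizes to the fricative [s]. /k/ is a stop between vowels /e/ and /a/, so it spirantizes to the fricative [x]. /b/ is a stop between vowels /a/ and /a/, so it spirantizes to the fricative [v]. /jiotaeteekabahup/ → jiosaeseexavahup.
Rule 2 (high vowel syncope): /u/ is a high vowel flanked by voiceless consonants /h/ and /p/, so it deletes. /jiosaeseexavahup/ → jiosaeseexavahp.
Rule 3 (intervocalic voicing): /s/ is a voiceless obstruent between vowels /o/ and /a/, so it voices to [z]. /s/ is a voiceless obstruent between vowels /e/ and /e/, so it voices to [z]. /jiosaeseexavahp/ → jiozaezeexavahp.

jiozaezeexavahp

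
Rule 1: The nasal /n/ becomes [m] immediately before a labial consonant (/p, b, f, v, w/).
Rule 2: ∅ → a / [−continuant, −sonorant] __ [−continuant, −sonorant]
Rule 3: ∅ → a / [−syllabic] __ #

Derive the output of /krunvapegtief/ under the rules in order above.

Rule 1 (nasal place assimilation): /n/ precedes the labial consonant /v/, so it assimilates in place to [m]. /krunvapegtief/ → krumvapegtief.
Rule 2 (stop-cluster a-epenthesis): /g/ and /t/ form a stop–stop cluster, so [a] is inserted between them. /krumvapegtief/ → krumvapegatief.
Rule 3 (final a-epenthesis): the form ends in the consonant /f/, so [a] is inserted word-finally. /krumvapegatief/ → krumvapegatiefa.

krumvapegatiefa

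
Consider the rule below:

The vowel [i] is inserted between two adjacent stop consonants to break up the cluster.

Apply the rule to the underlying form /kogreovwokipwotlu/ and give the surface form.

kogreovwokipwotlu

No segment of /kogreovwokipwotlu/ meets the structural description of the rule, so the form surfaces unchanged.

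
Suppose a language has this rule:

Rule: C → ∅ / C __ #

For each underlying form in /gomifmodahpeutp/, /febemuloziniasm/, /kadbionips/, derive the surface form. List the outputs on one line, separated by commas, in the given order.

/gomifmodahpeutp/: /p/ is the second consonant of a word-final cluster /tp/, so it deletes. → [gomifmodahpeut].
/febemuloziniasm/: /m/ is the second consonant of a word-final cluster /sm/, so it deletes. → [febemulozinias].
/kadbionips/: /s/ is the second consonant of a word-final cluster /ps/, so it deletes. → [kadbionip].

gomifmodahpeut, febemulozinias, kadbionip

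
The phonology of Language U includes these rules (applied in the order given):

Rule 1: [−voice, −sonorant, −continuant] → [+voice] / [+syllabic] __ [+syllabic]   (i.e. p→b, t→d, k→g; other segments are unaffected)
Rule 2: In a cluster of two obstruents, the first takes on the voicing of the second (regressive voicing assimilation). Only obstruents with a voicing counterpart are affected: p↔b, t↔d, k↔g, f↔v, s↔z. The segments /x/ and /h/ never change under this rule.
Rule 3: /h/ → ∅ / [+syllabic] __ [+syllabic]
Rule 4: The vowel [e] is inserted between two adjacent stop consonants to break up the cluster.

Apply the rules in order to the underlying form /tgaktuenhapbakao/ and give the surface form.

degaketuenhabebagao

Rule 1 (intervocalic voicing): /k/ is a voiceless stop between vowels /a/ and /a/, so it voices to [g]. /tgaktuenhapbakao/ → tgaktuenhapbagao.
Rule 2 (regressive voicing assimilation): /t/ precedes the voiced obstruent /g/, so it voices to [d] by assimilation. /p/ precedes the voiced obstruent /b/, so it voices to [b] by assimilation. /tgaktuenhapbagao/ → dgaktuenhabbagao.
Rule 3 (intervocalic h-deletion): no segment meets the environment; /dgaktuenhabbagao/ is unchanged.
Rule 4 (stop-cluster e-epenthesis): /d/ and /g/ form a stop–stop cluster, so [e] is inserted between them. /k/ and /t/ form a stop–stop cluster, so [e] is inserted between them. /b/ and /b/ form a stop–stop cluster, so [e] is inserted between them. /dgaktuenhabbagao/ → degaketuenhabebagao.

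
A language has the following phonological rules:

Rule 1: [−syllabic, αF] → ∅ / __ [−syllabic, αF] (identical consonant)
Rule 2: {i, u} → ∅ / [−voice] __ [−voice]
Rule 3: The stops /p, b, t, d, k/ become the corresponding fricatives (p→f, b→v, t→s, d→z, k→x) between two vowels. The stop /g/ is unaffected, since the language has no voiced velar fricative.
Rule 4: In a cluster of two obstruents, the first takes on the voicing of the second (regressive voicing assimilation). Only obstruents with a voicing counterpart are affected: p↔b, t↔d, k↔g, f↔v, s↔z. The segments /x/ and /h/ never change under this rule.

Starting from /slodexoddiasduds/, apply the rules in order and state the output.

Rule 1 (degemination): /dd/ is a geminate; the first /d/ deletes. /slodexoddiasduds/ → slodexodiasduds.
Rule 2 (high vowel syncope): no segment meets the environment; /slodexodiasduds/ is unchanged.
Rule 3 (intervocalic spirantization): /d/ is a stop between vowels /o/ and /e/, so it spirantizes to the fricative [z]. /d/ is a stop between vowels /o/ and /i/, so it spirantizes to the fricative [z]. /slodexodiasduds/ → slozexoziasduds.
Rule 4 (regressive voicing assimilation): /s/ precedes the voiced obstruent /d/, so it voices to [z] by assimilation. /d/ precedes the voiceless obstruent /s/, so it devoices to [t] by assimilation. /slozexoziasduds/ → slozexoziazduts.

slozexoziazduts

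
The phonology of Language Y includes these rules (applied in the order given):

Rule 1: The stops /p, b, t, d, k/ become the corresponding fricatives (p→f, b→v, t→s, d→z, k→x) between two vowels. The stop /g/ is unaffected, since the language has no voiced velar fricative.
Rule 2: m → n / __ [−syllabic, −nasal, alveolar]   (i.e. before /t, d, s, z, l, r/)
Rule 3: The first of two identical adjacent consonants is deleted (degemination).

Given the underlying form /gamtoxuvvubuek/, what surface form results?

gantoxuvuvuek

Rule 1 (intervocalic spirantization): /b/ is a stop between vowels /u/ and /u/, so it spirantizes to the fricative [v]. /gamtoxuvvubuek/ → gamtoxuvvuvuek.
Rule 2 (nasal place assimilation): /m/ precedes the alveolar consonant /t/, so it assimilates in place to [n]. /gamtoxuvvuvuek/ → gantoxuvvuvuek.
Rule 3 (degemination): /vv/ is a geminate; the first /v/ deletes. /gantoxuvvuvuek/ → gantoxuvuvuek.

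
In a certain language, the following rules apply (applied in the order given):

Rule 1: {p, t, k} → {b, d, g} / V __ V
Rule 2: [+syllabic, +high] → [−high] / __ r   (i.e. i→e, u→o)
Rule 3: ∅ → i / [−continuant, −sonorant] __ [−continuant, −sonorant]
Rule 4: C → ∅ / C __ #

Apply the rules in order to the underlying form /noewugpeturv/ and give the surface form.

noewugipedor

Rule 1 (intervocalic voicing): /t/ is a voiceless stop between vowels /e/ and /u/, so it voices to [d]. /noewugpeturv/ → noewugpedurv.
Rule 2 (pre-rhotic lowering): /u/ is a high vowel immediately before /r/, so it lowers to [o]. /noewugpedurv/ → noewugpedorv.
Rule 3 (stop-cluster i-epenthesis): /g/ and /p/ form a stop–stop cluster, so [i] is inserted between them. /noewugpedorv/ → noewugipedorv.
Rule 4 (final cluster simplification): /v/ is the second consonant of a word-final cluster /rv/, so it deletes. /noewugipedorv/ → noewugipedor.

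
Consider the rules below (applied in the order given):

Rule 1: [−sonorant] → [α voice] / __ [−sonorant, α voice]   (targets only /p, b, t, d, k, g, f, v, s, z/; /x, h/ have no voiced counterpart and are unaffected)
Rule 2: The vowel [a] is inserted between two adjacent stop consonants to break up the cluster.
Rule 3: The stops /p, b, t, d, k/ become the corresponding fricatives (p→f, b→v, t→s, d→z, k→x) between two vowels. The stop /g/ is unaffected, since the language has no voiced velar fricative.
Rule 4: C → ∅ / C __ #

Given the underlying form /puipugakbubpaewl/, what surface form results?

Rule 1 (regressive voicing assimilation): /k/ precedes the voiced obstruent /b/, so it voices to [g] by assimilation. /b/ precedes the voiceless obstruent /p/, so it devoices to [p] by assimilation. /puipugakbubpaewl/ → puipugagbuppaewl.
Rule 2 (stop-cluster a-epenthesis): /g/ and /b/ form a stop–stop cluster, so [a] is inserted between them. /p/ and /p/ form a stop–stop cluster, so [a] is inserted between them. /puipugagbuppaewl/ → puipugagabupapaewl.
Rule 3 (intervocalic spirantization): /p/ is a stop between vowels /i/ and /u/, so it spirantizes to the fricative [f]. /b/ is a stop between vowels /a/ and /u/, so it spirantizes to the fricative [v]. /p/ is a stop between vowels /u/ and /a/, so it spirantizes to the fricative [f]. /p/ is a stop between vowels /a/ and /a/, so it spirantizes to the fricative [f]. /puipugagabupapaewl/ → puifugagavufafaewl.
Rule 4 (final cluster simplification): /l/ is the second consonant of a word-final cluster /wl/, so it deletes. /puifugagavufafaewl/ → puifugagavufafaew.

puifugagavufafaew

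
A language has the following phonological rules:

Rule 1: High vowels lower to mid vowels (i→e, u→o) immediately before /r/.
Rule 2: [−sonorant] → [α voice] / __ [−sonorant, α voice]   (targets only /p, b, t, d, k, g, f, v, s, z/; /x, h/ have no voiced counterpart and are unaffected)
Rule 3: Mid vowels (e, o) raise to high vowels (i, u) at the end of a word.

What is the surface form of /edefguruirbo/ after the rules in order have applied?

Rule 1 (pre-rhotic lowering): /u/ is a high vowel immediately before /r/, so it lowers to [o]. /i/ is a high vowel immediately before /r/, so it lowers to [e]. /edefguruirbo/ → edefgoruerbo.
Rule 2 (regressive voicing assimilation): /f/ precedes the voiced obstruent /g/, so it voices to [v] by assimilation. /edefgoruerbo/ → edevgoruerbo.
Rule 3 (final vowel raising): /o/ is a mid vowel in word-final position, so it raises to [u]. /edevgoruerbo/ → edevgoruerbu.

edevgoruerbu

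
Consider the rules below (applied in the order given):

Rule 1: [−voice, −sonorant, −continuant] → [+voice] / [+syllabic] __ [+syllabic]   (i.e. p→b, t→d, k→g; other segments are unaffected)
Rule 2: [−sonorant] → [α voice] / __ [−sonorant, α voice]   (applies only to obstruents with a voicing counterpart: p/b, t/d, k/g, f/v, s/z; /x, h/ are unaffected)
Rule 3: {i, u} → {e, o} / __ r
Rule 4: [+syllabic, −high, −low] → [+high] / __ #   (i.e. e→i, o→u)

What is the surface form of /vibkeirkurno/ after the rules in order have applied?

vipkeerkornu

Rule 1 (intervocalic voicing): no segment meets the environment; /vibkeirkurno/ is unchanged.
Rule 2 (regressive voicing assimilation): /b/ precedes the voiceless obstruent /k/, so it devoices to [p] by assimilation. /vibkeirkurno/ → vipkeirkurno.
Rule 3 (pre-rhotic lowering): /i/ is a high vowel immediately before /r/, so it lowers to [e]. /u/ is a high vowel immediately before /r/, so it lowers to [o]. /vipkeirkurno/ → vipkeerkorno.
Rule 4 (final vowel raising): /o/ is a mid vowel in word-final position, so it raises to [u]. /vipkeerkorno/ → vipkeerkornu.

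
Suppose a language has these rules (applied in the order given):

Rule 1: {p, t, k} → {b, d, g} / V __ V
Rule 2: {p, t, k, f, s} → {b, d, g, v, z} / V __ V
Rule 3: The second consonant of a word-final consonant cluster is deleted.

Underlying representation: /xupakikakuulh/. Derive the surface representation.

Rule 1 (intervocalic voicing): /p/ is a voiceless stop between vowels /u/ and /a/, so it voices to [b]. /k/ is a voiceless stop between vowels /a/ and /i/, so it voices to [g]. /k/ is a voiceless stop between vowels /i/ and /a/, so it voices to [g]. /k/ is a voiceless stop between vowels /a/ and /u/, so it voices to [g]. /xupakikakuulh/ → xubagigaguulh.
Rule 2 (intervocalic voicing): no segment meets the environment; /xubagigaguulh/ is unchanged.
Rule 3 (final cluster simplification): /h/ is the second consonant of a word-final cluster /lh/, so it deletes. /xubagigaguulh/ → xubagigaguul.

xubagigaguul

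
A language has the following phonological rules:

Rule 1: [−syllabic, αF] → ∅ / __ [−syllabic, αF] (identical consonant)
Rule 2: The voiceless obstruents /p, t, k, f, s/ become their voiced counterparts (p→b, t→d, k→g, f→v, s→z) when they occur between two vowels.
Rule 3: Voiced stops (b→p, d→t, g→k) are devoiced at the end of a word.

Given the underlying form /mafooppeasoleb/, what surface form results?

mavoobeazolep

Rule 1 (degemination): /pp/ is a geminate; the first /p/ deletes. /mafooppeasoleb/ → mafoopeasoleb.
Rule 2 (intervocalic voicing): /f/ is a voiceless obstruent between vowels /a/ and /o/, so it voices to [v]. /p/ is a voiceless obstruent between vowels /o/ and /e/, so it voices to [b]. /s/ is a voiceless obstruent between vowels /a/ and /o/, so it voices to [z]. /mafoopeasoleb/ → mavoobeazoleb.
Rule 3 (final devoicing): /b/ is a voiced stop in word-final position, so it devoices to [p]. /mavoobeazoleb/ → mavoobeazolep.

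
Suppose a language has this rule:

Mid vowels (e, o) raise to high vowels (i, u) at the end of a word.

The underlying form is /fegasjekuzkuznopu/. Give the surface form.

fegasjekuzkuznopu

No segment of /fegasjekuzkuznopu/ meets the structural description of the rule, so the form surfaces unchanged.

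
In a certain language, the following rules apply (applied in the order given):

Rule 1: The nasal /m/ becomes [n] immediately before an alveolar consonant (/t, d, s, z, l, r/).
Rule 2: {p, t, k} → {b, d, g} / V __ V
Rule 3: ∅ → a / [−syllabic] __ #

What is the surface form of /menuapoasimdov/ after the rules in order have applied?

Rule 1 (nasal place assimilation): /m/ precedes the alveolar consonant /d/, so it assimilates in place to [n]. /menuapoasimdov/ → menuapoasindov.
Rule 2 (intervocalic voicing): /p/ is a voiceless stop between vowels /a/ and /o/, so it voices to [b]. /menuapoasindov/ → menuaboasindov.
Rule 3 (final a-epenthesis): the form ends in the consonant /v/, so [a] is inserted word-finally. /menuaboasindov/ → menuaboasindova.

menuaboasindova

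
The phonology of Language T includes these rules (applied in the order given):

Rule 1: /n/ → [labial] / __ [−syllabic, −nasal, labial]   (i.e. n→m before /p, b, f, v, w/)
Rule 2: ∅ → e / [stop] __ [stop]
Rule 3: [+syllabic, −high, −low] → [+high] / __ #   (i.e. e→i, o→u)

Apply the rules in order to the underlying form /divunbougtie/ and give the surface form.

Rule 1 (nasal place assimilation): /n/ precedes the labial consonant /b/, so it assimilates in place to [m]. /divunbougtie/ → divumbougtie.
Rule 2 (stop-cluster e-epenthesis): /g/ and /t/ form a stop–stop cluster, so [e] is inserted between them. /divumbougtie/ → divumbougetie.
Rule 3 (final vowel raising): /e/ is a mid vowel in word-final position, so it raises to [i]. /divumbougetie/ → divumbougetii.

divumbougetii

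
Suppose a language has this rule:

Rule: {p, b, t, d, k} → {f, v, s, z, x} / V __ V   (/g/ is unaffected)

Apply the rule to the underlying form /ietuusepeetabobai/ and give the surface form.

iesuusefeesavovai

/t/ is a stop between vowels /e/ and /u/, so it spirantizes to the fricative [s].
/p/ is a stop between vowels /e/ and /e/, so it spirantizes to the fricative [f].
/t/ is a stop between vowels /e/ and /a/, so it spirantizes to the fricative [s].
/b/ is a stop between vowels /a/ and /o/, so it spirantizes to the fricative [v].
/b/ is a stop between vowels /o/ and /a/, so it spirantizes to the fricative [v].
Surface form: [iesuusefeesavovai].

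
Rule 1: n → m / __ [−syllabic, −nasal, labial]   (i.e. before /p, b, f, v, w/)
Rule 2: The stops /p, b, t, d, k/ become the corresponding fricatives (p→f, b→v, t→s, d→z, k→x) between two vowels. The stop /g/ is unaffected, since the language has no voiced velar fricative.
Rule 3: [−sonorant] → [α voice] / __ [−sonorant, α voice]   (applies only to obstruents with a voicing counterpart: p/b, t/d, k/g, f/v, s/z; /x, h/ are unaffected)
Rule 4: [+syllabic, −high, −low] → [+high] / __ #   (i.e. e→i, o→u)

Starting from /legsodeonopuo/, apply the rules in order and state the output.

leksozeonofuu

Rule 1 (nasal place assimilation): no segment meets the environment; /legsodeonopuo/ is unchanged.
Rule 2 (intervocalic spirantization): /d/ is a stop between vowels /o/ and /e/, so it spirantizes to the fricative [z]. /p/ is a stop between vowels /o/ and /u/, so it spirantizes to the fricative [f]. /legsodeonopuo/ → legsozeonofuo.
Rule 3 (regressive voicing assimilation): /g/ precedes the voiceless obstruent /s/, so it devoices to [k] by assimilation. /legsozeonofuo/ → leksozeonofuo.
Rule 4 (final vowel raising): /o/ is a mid vowel in word-final position, so it raises to [u]. /leksozeonofuo/ → leksozeonofuu.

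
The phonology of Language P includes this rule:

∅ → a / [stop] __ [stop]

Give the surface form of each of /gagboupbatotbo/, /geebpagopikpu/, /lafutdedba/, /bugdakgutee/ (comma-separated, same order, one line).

/gagboupbatotbo/: /g/ and /b/ form a stop–stop cluster, so [a] is inserted between them. /p/ and /b/ form a stop–stop cluster, so [a] is inserted between them. /t/ and /b/ form a stop–stop cluster, so [a] is inserted between them. → [gagaboupabatotabo].
/geebpagopikpu/: /b/ and /p/ form a stop–stop cluster, so [a] is inserted between them. /k/ and /p/ form a stop–stop cluster, so [a] is inserted between them. → [geebapagopikapu].
/lafutdedba/: /t/ and /d/ form a stop–stop cluster, so [a] is inserted between them. /d/ and /b/ form a stop–stop cluster, so [a] is inserted between them. → [lafutadedaba].
/bugdakgutee/: /g/ and /d/ form a stop–stop cluster, so [a] is inserted between them. /k/ and /g/ form a stop–stop cluster, so [a] is inserted between them. → [bugadakagutee].

gagaboupabatotabo, geebapagopikapu, lafutadedaba, bugadakagutee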